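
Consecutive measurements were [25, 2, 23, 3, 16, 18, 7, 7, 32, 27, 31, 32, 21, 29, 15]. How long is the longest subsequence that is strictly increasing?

7

Let dp[i] be the length of the longest such subsequence ending at index i:
i:      1  2  3  4  5  6  7  8  9 10 11 12 13 14 15
a[i]:  25  2 23  3 16 18  7  7 32 27 31 32 21 29 15
dp:     1  1  2  2  3  4  3  3  5  5  6  7  5  6  4
Maximum dp value is 7.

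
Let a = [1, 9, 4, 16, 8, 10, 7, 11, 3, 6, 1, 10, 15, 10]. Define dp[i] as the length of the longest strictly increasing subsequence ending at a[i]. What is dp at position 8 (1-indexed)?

5

dp[i] = 1 + max{dp[j] : j<i, a[j]<a[i]} (or 1 if no such j):
i:      1  2  3  4  5  6  7  8  9 10 11 12 13 14
a[i]:   1  9  4 16  8 10  7 11  3  6  1 10 15 10
dp:     1  2  2  3  3  4  3  5  2  3  1  4  6  4
At index 8 the value is 5.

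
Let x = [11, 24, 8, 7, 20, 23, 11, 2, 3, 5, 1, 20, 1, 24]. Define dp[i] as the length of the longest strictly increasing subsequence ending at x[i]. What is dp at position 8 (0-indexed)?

dp[i] = 1 + max{dp[j] : j<i, x[j]<x[i]} (or 1 if no such j):
i:      0  1  2  3  4  5  6  7  8  9 10 11 12 13
x[i]:  11 24  8  7 20 23 11  2  3  5  1 20  1 24
dp:     1  2  1  1  2  3  2  1  2  3  1  4  1  5
At index 8 the value is 2.

2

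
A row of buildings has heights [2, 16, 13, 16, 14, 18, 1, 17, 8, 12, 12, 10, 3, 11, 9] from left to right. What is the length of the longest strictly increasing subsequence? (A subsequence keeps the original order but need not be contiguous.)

Track the smallest tail for each achievable length (strict):
2 → extends → [2]
16 → extends → [2, 16]
13 → replaces 16 → [2, 13]
16 → extends → [2, 13, 16]
14 → replaces 16 → [2, 13, 14]
18 → extends → [2, 13, 14, 18]
1 → replaces 2 → [1, 13, 14, 18]
17 → replaces 18 → [1, 13, 14, 17]
8 → replaces 13 → [1, 8, 14, 17]
12 → replaces 14 → [1, 8, 12, 17]
12 → already a tail → [1, 8, 12, 17]
10 → replaces 12 → [1, 8, 10, 17]
3 → replaces 8 → [1, 3, 10, 17]
11 → replaces 17 → [1, 3, 10, 11]
9 → replaces 10 → [1, 3, 9, 11]
Four tails, so the longest strictly increasing subsequence has length 4 (e.g. 2, 13, 16, 18).

4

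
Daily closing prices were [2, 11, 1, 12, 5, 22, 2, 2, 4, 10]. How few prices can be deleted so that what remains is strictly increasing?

6

Fewest deletions = n − (longest strictly increasing subsequence).
Patience tails:
2 → extends → [2]
11 → extends → [2, 11]
1 → replaces 2 → [1, 11]
12 → extends → [1, 11, 12]
5 → replaces 11 → [1, 5, 12]
22 → extends → [1, 5, 12, 22]
2 → replaces 5 → [1, 2, 12, 22]
2 → already a tail → [1, 2, 12, 22]
4 → replaces 12 → [1, 2, 4, 22]
10 → replaces 22 → [1, 2, 4, 10]
Longest strictly increasing subsequence has length 4, so deletions = 10 − 4 = 6.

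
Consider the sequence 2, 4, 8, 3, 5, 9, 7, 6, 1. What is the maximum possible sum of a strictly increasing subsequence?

23

Let S[i] be the best sum of a strictly increasing subsequence ending at i:
i:      1  2  3  4  5  6  7  8  9
a[i]:   2  4  8  3  5  9  7  6  1
S:      2  6 14  5 11 23 18 17  1
Maximum is 23 (e.g. 2 + 4 + 8 + 9).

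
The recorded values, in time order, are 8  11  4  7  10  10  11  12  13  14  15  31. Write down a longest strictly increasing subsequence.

Patience tails give the LIS length; then backtrack through the dp parents:
8 → extends → [8]
11 → extends → [8, 11]
4 → replaces 8 → [4, 11]
7 → replaces 11 → [4, 7]
10 → extends → [4, 7, 10]
10 → already a tail → [4, 7, 10]
11 → extends → [4, 7, 10, 11]
12 → extends → [4, 7, 10, 11, 12]
13 → extends → [4, 7, 10, 11, 12, 13]
14 → extends → [4, 7, 10, 11, 12, 13, 14]
15 → extends → [4, 7, 10, 11, 12, 13, 14, 15]
31 → extends → [4, 7, 10, 11, 12, 13, 14, 15, 31]
Length 9; one witness is 4, 7, 10, 11, 12, 13, 14, 15, 31.

4, 7, 10, 11, 12, 13, 14, 15, 31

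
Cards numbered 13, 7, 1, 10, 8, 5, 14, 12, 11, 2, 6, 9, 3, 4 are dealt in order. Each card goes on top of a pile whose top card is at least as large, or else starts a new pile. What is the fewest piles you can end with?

Place each on the leftmost legal pile:
13 → new pile 1 (tops now [13])
7 → pile 1 (tops now [7])
1 → pile 1 (tops now [1])
10 → new pile 2 (tops now [1, 10])
8 → pile 2 (tops now [1, 8])
5 → pile 2 (tops now [1, 5])
14 → new pile 3 (tops now [1, 5, 14])
12 → pile 3 (tops now [1, 5, 12])
11 → pile 3 (tops now [1, 5, 11])
2 → pile 2 (tops now [1, 2, 11])
6 → pile 3 (tops now [1, 2, 6])
9 → new pile 4 (tops now [1, 2, 6, 9])
3 → pile 3 (tops now [1, 2, 3, 9])
4 → pile 4 (tops now [1, 2, 3, 4])
Four piles.

4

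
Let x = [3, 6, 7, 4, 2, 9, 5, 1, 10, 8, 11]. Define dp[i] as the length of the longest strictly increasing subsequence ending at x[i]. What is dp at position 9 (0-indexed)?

dp[i] = 1 + max{dp[j] : j<i, x[j]<x[i]} (or 1 if no such j):
i:      0  1  2  3  4  5  6  7  8  9 10
x[i]:   3  6  7  4  2  9  5  1 10  8 11
dp:     1  2  3  2  1  4  3  1  5  4  6
At index 9 the value is 4.

4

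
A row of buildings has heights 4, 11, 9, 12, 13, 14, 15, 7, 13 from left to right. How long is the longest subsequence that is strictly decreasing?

Negate each value so 'decreasing' becomes 'increasing', then run patience tails on the negated sequence:
-4 → extends → [-4]
-11 → replaces -4 → [-11]
-9 → extends → [-11, -9]
-12 → replaces -11 → [-12, -9]
-13 → replaces -12 → [-13, -9]
-14 → replaces -13 → [-14, -9]
-15 → replaces -14 → [-15, -9]
-7 → extends → [-15, -9, -7]
-13 → replaces -9 → [-15, -13, -7]
Three tails, so the longest strictly decreasing subsequence of the original has length 3.

3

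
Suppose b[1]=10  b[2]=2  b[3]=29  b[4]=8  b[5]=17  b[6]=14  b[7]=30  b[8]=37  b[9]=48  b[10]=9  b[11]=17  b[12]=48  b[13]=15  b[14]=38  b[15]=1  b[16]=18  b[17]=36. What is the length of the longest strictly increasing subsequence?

Track the smallest tail for each achievable length (strict):
10 → extends → [10]
2 → replaces 10 → [2]
29 → extends → [2, 29]
8 → replaces 29 → [2, 8]
17 → extends → [2, 8, 17]
14 → replaces 17 → [2, 8, 14]
30 → extends → [2, 8, 14, 30]
37 → extends → [2, 8, 14, 30, 37]
48 → extends → [2, 8, 14, 30, 37, 48]
9 → replaces 14 → [2, 8, 9, 30, 37, 48]
17 → replaces 30 → [2, 8, 9, 17, 37, 48]
48 → already a tail → [2, 8, 9, 17, 37, 48]
15 → replaces 17 → [2, 8, 9, 15, 37, 48]
38 → replaces 48 → [2, 8, 9, 15, 37, 38]
1 → replaces 2 → [1, 8, 9, 15, 37, 38]
18 → replaces 37 → [1, 8, 9, 15, 18, 38]
36 → replaces 38 → [1, 8, 9, 15, 18, 36]
Six tails, so the longest strictly increasing subsequence has length 6 (e.g. 2, 8, 17, 30, 37, 48).

6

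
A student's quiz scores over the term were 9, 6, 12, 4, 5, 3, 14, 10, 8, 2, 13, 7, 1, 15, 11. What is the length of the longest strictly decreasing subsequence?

6

Negate each value so 'decreasing' becomes 'increasing', then run patience tails on the negated sequence:
-9 → extends → [-9]
-6 → extends → [-9, -6]
-12 → replaces -9 → [-12, -6]
-4 → extends → [-12, -6, -4]
-5 → replaces -4 → [-12, -6, -5]
-3 → extends → [-12, -6, -5, -3]
-14 → replaces -12 → [-14, -6, -5, -3]
-10 → replaces -6 → [-14, -10, -5, -3]
-8 → replaces -5 → [-14, -10, -8, -3]
-2 → extends → [-14, -10, -8, -3, -2]
-13 → replaces -10 → [-14, -13, -8, -3, -2]
-7 → replaces -3 → [-14, -13, -8, -7, -2]
-1 → extends → [-14, -13, -8, -7, -2, -1]
-15 → replaces -14 → [-15, -13, -8, -7, -2, -1]
-11 → replaces -8 → [-15, -13, -11, -7, -2, -1]
Six tails, so the longest strictly decreasing subsequence of the original has length 6.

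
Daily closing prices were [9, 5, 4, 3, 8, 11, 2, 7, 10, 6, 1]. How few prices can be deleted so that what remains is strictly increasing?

8

Fewest deletions = n − (longest strictly increasing subsequence).
Patience tails:
9 → extends → [9]
5 → replaces 9 → [5]
4 → replaces 5 → [4]
3 → replaces 4 → [3]
8 → extends → [3, 8]
11 → extends → [3, 8, 11]
2 → replaces 3 → [2, 8, 11]
7 → replaces 8 → [2, 7, 11]
10 → replaces 11 → [2, 7, 10]
6 → replaces 7 → [2, 6, 10]
1 → replaces 2 → [1, 6, 10]
Longest strictly increasing subsequence has length 3, so deletions = 11 − 3 = 8.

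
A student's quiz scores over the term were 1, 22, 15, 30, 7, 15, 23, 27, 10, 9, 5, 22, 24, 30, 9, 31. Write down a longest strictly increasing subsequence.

Patience tails give the LIS length; then backtrack through the dp parents:
1 → extends → [1]
22 → extends → [1, 22]
15 → replaces 22 → [1, 15]
30 → extends → [1, 15, 30]
7 → replaces 15 → [1, 7, 30]
15 → replaces 30 → [1, 7, 15]
23 → extends → [1, 7, 15, 23]
27 → extends → [1, 7, 15, 23, 27]
10 → replaces 15 → [1, 7, 10, 23, 27]
9 → replaces 10 → [1, 7, 9, 23, 27]
5 → replaces 7 → [1, 5, 9, 23, 27]
22 → replaces 23 → [1, 5, 9, 22, 27]
24 → replaces 27 → [1, 5, 9, 22, 24]
30 → extends → [1, 5, 9, 22, 24, 30]
9 → already a tail → [1, 5, 9, 22, 24, 30]
31 → extends → [1, 5, 9, 22, 24, 30, 31]
Length 7; one witness is 1, 7, 15, 23, 27, 30, 31.

1, 7, 15, 23, 27, 30, 31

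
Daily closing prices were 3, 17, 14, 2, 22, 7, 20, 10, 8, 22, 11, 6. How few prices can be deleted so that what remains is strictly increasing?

Fewest deletions = n − (longest strictly increasing subsequence).
i:      1  2  3  4  5  6  7  8  9 10 11 12
a[i]:   3 17 14  2 22  7 20 10  8 22 11  6
dp:     1  2  2  1  3  2  3  3  3  4  4  2
max dp = 4, so deletions = 12 − 4 = 8.

8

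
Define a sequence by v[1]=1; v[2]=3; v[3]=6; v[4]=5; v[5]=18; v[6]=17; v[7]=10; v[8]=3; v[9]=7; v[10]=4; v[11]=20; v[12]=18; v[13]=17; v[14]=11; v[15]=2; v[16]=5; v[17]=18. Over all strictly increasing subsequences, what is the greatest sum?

Let S[i] be the best sum of a strictly increasing subsequence ending at i:
i:      1  2  3  4  5  6  7  8  9 10 11 12 13 14 15 16 17
v[i]:   1  3  6  5 18 17 10  3  7  4 20 18 17 11  2  5 18
S:      1  4 10  9 28 27 20  4 17  8 48 45 37 31  3 13 55
Maximum is 55 (e.g. 1 + 3 + 6 + 10 + 17 + 18).

55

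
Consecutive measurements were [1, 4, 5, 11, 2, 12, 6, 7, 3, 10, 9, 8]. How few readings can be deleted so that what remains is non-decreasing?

Fewest deletions = n − (longest non-decreasing subsequence).
i:      1  2  3  4  5  6  7  8  9 10 11 12
a[i]:   1  4  5 11  2 12  6  7  3 10  9  8
dp:     1  2  3  4  2  5  4  5  3  6  6  6
max dp = 6, so deletions = 12 − 6 = 6.

6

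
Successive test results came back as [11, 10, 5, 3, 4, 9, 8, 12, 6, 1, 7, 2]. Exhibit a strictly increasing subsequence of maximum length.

3, 4, 9, 12

Patience tails give the LIS length; then backtrack through the dp parents:
11 → extends → [11]
10 → replaces 11 → [10]
5 → replaces 10 → [5]
3 → replaces 5 → [3]
4 → extends → [3, 4]
9 → extends → [3, 4, 9]
8 → replaces 9 → [3, 4, 8]
12 → extends → [3, 4, 8, 12]
6 → replaces 8 → [3, 4, 6, 12]
1 → replaces 3 → [1, 4, 6, 12]
7 → replaces 12 → [1, 4, 6, 7]
2 → replaces 4 → [1, 2, 6, 7]
Length 4; one witness is 3, 4, 9, 12.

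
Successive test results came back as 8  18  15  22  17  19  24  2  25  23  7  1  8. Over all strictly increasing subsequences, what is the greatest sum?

108

Let S[i] be the best sum of a strictly increasing subsequence ending at i:
i:       1   2   3   4   5   6   7   8   9  10  11  12  13
a[i]:    8  18  15  22  17  19  24   2  25  23   7   1   8
S:       8  26  23  48  40  59  83   2 108  82   9   1  17
Maximum is 108 (e.g. 8 + 15 + 17 + 19 + 24 + 25).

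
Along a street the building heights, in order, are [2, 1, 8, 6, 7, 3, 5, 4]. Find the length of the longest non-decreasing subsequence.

Track the smallest tail for each achievable length (allowing ties):
2 → extends → [2]
1 → replaces 2 → [1]
8 → extends → [1, 8]
6 → replaces 8 → [1, 6]
7 → extends → [1, 6, 7]
3 → replaces 6 → [1, 3, 7]
5 → replaces 7 → [1, 3, 5]
4 → replaces 5 → [1, 3, 4]
Three tails, so the longest non-decreasing subsequence has length 3 (e.g. 2, 6, 7).

3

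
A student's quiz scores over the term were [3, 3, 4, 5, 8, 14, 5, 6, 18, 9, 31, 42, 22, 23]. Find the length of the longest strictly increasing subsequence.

Track the smallest tail for each achievable length (strict):
3 → extends → [3]
3 → already a tail → [3]
4 → extends → [3, 4]
5 → extends → [3, 4, 5]
8 → extends → [3, 4, 5, 8]
14 → extends → [3, 4, 5, 8, 14]
5 → already a tail → [3, 4, 5, 8, 14]
6 → replaces 8 → [3, 4, 5, 6, 14]
18 → extends → [3, 4, 5, 6, 14, 18]
9 → replaces 14 → [3, 4, 5, 6, 9, 18]
31 → extends → [3, 4, 5, 6, 9, 18, 31]
42 → extends → [3, 4, 5, 6, 9, 18, 31, 42]
22 → replaces 31 → [3, 4, 5, 6, 9, 18, 22, 42]
23 → replaces 42 → [3, 4, 5, 6, 9, 18, 22, 23]
Eight tails, so the longest strictly increasing subsequence has length 8 (e.g. 3, 4, 5, 8, 14, 18, 31, 42).

8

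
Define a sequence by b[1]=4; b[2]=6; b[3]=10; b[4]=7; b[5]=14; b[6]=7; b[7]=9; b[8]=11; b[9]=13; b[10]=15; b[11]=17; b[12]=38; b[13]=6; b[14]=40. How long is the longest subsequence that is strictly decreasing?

3

Negate each value so 'decreasing' becomes 'increasing', then run patience tails on the negated sequence:
-4 → extends → [-4]
-6 → replaces -4 → [-6]
-10 → replaces -6 → [-10]
-7 → extends → [-10, -7]
-14 → replaces -10 → [-14, -7]
-7 → already a tail → [-14, -7]
-9 → replaces -7 → [-14, -9]
-11 → replaces -9 → [-14, -11]
-13 → replaces -11 → [-14, -13]
-15 → replaces -14 → [-15, -13]
-17 → replaces -15 → [-17, -13]
-38 → replaces -17 → [-38, -13]
-6 → extends → [-38, -13, -6]
-40 → replaces -38 → [-40, -13, -6]
Three tails, so the longest strictly decreasing subsequence of the original has length 3.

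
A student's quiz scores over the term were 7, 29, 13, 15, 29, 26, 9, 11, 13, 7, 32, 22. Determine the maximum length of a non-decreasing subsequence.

5

Track the smallest tail for each achievable length (allowing ties):
7 → extends → [7]
29 → extends → [7, 29]
13 → replaces 29 → [7, 13]
15 → extends → [7, 13, 15]
29 → extends → [7, 13, 15, 29]
26 → replaces 29 → [7, 13, 15, 26]
9 → replaces 13 → [7, 9, 15, 26]
11 → replaces 15 → [7, 9, 11, 26]
13 → replaces 26 → [7, 9, 11, 13]
7 → replaces 9 → [7, 7, 11, 13]
32 → extends → [7, 7, 11, 13, 32]
22 → replaces 32 → [7, 7, 11, 13, 22]
Five tails, so the longest non-decreasing subsequence has length 5 (e.g. 7, 13, 15, 29, 32).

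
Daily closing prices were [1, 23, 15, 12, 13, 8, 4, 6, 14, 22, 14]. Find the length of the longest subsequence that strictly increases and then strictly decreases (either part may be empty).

6

inc[i] = longest strictly increasing subsequence ending at i; dec[i] = longest strictly decreasing subsequence starting at i:
i:      1  2  3  4  5  6  7  8  9 10 11
a[i]:   1 23 15 12 13  8  4  6 14 22 14
inc:    1  2  2  2  3  2  2  3  4  5  4
dec:    1  5  4  3  3  2  1  1  1  2  1
Best peak at i=2 (value 23): inc=2, dec=5, length 2+5−1 = 6.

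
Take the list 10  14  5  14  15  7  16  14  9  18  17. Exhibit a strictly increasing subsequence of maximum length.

Patience tails give the LIS length; then backtrack through the dp parents:
10 → extends → [10]
14 → extends → [10, 14]
5 → replaces 10 → [5, 14]
14 → already a tail → [5, 14]
15 → extends → [5, 14, 15]
7 → replaces 14 → [5, 7, 15]
16 → extends → [5, 7, 15, 16]
14 → replaces 15 → [5, 7, 14, 16]
9 → replaces 14 → [5, 7, 9, 16]
18 → extends → [5, 7, 9, 16, 18]
17 → replaces 18 → [5, 7, 9, 16, 17]
Length 5; one witness is 10, 14, 15, 16, 18.

10, 14, 15, 16, 18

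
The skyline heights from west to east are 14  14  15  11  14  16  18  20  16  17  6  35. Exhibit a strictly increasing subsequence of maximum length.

14, 15, 16, 18, 20, 35

Patience tails give the LIS length; then backtrack through the dp parents:
14 → extends → [14]
14 → already a tail → [14]
15 → extends → [14, 15]
11 → replaces 14 → [11, 15]
14 → replaces 15 → [11, 14]
16 → extends → [11, 14, 16]
18 → extends → [11, 14, 16, 18]
20 → extends → [11, 14, 16, 18, 20]
16 → already a tail → [11, 14, 16, 18, 20]
17 → replaces 18 → [11, 14, 16, 17, 20]
6 → replaces 11 → [6, 14, 16, 17, 20]
35 → extends → [6, 14, 16, 17, 20, 35]
Length 6; one witness is 14, 15, 16, 18, 20, 35.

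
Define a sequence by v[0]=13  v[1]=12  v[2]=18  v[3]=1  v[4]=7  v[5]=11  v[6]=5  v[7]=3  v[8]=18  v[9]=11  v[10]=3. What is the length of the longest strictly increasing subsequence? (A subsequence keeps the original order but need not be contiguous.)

Track the smallest tail for each achievable length (strict):
13 → extends → [13]
12 → replaces 13 → [12]
18 → extends → [12, 18]
1 → replaces 12 → [1, 18]
7 → replaces 18 → [1, 7]
11 → extends → [1, 7, 11]
5 → replaces 7 → [1, 5, 11]
3 → replaces 5 → [1, 3, 11]
18 → extends → [1, 3, 11, 18]
11 → already a tail → [1, 3, 11, 18]
3 → already a tail → [1, 3, 11, 18]
Four tails, so the longest strictly increasing subsequence has length 4 (e.g. 1, 7, 11, 18).

4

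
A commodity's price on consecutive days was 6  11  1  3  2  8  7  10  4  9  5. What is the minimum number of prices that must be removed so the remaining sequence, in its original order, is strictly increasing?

7

Fewest deletions = n − (longest strictly increasing subsequence).
Patience tails:
6 → extends → [6]
11 → extends → [6, 11]
1 → replaces 6 → [1, 11]
3 → replaces 11 → [1, 3]
2 → replaces 3 → [1, 2]
8 → extends → [1, 2, 8]
7 → replaces 8 → [1, 2, 7]
10 → extends → [1, 2, 7, 10]
4 → replaces 7 → [1, 2, 4, 10]
9 → replaces 10 → [1, 2, 4, 9]
5 → replaces 9 → [1, 2, 4, 5]
Longest strictly increasing subsequence has length 4, so deletions = 11 − 4 = 7.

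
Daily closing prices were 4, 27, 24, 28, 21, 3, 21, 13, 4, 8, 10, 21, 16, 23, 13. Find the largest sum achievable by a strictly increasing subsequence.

69

Let S[i] be the best sum of a strictly increasing subsequence ending at i:
i:      1  2  3  4  5  6  7  8  9 10 11 12 13 14 15
a[i]:   4 27 24 28 21  3 21 13  4  8 10 21 16 23 13
S:      4 31 28 59 25  3 25 17  7 15 25 46 41 69 38
Maximum is 69 (e.g. 3 + 4 + 8 + 10 + 21 + 23).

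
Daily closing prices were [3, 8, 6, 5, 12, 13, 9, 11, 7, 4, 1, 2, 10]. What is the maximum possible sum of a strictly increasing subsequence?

Let S[i] be the best sum of a strictly increasing subsequence ending at i:
i:      1  2  3  4  5  6  7  8  9 10 11 12 13
a[i]:   3  8  6  5 12 13  9 11  7  4  1  2 10
S:      3 11  9  8 23 36 20 31 16  7  1  3 30
Maximum is 36 (e.g. 3 + 8 + 12 + 13).

36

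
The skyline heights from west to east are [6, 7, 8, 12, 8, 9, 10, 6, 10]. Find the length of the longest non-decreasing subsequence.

7

Track the smallest tail for each achievable length (allowing ties):
6 → extends → [6]
7 → extends → [6, 7]
8 → extends → [6, 7, 8]
12 → extends → [6, 7, 8, 12]
8 → replaces 12 → [6, 7, 8, 8]
9 → extends → [6, 7, 8, 8, 9]
10 → extends → [6, 7, 8, 8, 9, 10]
6 → replaces 7 → [6, 6, 8, 8, 9, 10]
10 → extends → [6, 6, 8, 8, 9, 10, 10]
Seven tails, so the longest non-decreasing subsequence has length 7 (e.g. 6, 7, 8, 8, 9, 10, 10).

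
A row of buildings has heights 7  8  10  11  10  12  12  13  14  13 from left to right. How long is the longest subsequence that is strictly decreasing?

Negate each value so 'decreasing' becomes 'increasing', then run patience tails on the negated sequence:
-7 → extends → [-7]
-8 → replaces -7 → [-8]
-10 → replaces -8 → [-10]
-11 → replaces -10 → [-11]
-10 → extends → [-11, -10]
-12 → replaces -11 → [-12, -10]
-12 → already a tail → [-12, -10]
-13 → replaces -12 → [-13, -10]
-14 → replaces -13 → [-14, -10]
-13 → replaces -10 → [-14, -13]
Two tails, so the longest strictly decreasing subsequence of the original has length 2.

2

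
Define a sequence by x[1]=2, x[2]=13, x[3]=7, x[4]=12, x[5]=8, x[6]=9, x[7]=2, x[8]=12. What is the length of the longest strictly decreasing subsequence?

Negate each value so 'decreasing' becomes 'increasing', then run patience tails on the negated sequence:
-2 → extends → [-2]
-13 → replaces -2 → [-13]
-7 → extends → [-13, -7]
-12 → replaces -7 → [-13, -12]
-8 → extends → [-13, -12, -8]
-9 → replaces -8 → [-13, -12, -9]
-2 → extends → [-13, -12, -9, -2]
-12 → already a tail → [-13, -12, -9, -2]
Four tails, so the longest strictly decreasing subsequence of the original has length 4.

4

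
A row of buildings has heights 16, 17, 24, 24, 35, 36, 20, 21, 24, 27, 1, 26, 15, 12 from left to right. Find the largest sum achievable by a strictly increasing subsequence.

Let S[i] be the best sum of a strictly increasing subsequence ending at i:
i:       1   2   3   4   5   6   7   8   9  10  11  12  13  14
a[i]:   16  17  24  24  35  36  20  21  24  27   1  26  15  12
S:      16  33  57  57  92 128  53  74  98 125   1 124  16  13
Maximum is 128 (e.g. 16 + 17 + 24 + 35 + 36).

128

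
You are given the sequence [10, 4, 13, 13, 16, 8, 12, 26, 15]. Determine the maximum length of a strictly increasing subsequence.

Let dp[i] be the length of the longest such subsequence ending at index i:
i:      1  2  3  4  5  6  7  8  9
a[i]:  10  4 13 13 16  8 12 26 15
dp:     1  1  2  2  3  2  3  4  4
Maximum dp value is 4.

4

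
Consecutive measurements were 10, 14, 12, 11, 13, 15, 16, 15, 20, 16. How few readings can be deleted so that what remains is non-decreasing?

4

Fewest deletions = n − (longest non-decreasing subsequence).
Patience tails:
10 → extends → [10]
14 → extends → [10, 14]
12 → replaces 14 → [10, 12]
11 → replaces 12 → [10, 11]
13 → extends → [10, 11, 13]
15 → extends → [10, 11, 13, 15]
16 → extends → [10, 11, 13, 15, 16]
15 → replaces 16 → [10, 11, 13, 15, 15]
20 → extends → [10, 11, 13, 15, 15, 20]
16 → replaces 20 → [10, 11, 13, 15, 15, 16]
Longest non-decreasing subsequence has length 6, so deletions = 10 − 6 = 4.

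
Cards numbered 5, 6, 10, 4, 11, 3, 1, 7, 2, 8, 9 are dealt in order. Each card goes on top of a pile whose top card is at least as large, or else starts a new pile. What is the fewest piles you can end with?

5

Place each on the leftmost legal pile:
5 → new pile 1 (tops now [5])
6 → new pile 2 (tops now [5, 6])
10 → new pile 3 (tops now [5, 6, 10])
4 → pile 1 (tops now [4, 6, 10])
11 → new pile 4 (tops now [4, 6, 10, 11])
3 → pile 1 (tops now [3, 6, 10, 11])
1 → pile 1 (tops now [1, 6, 10, 11])
7 → pile 3 (tops now [1, 6, 7, 11])
2 → pile 2 (tops now [1, 2, 7, 11])
8 → pile 4 (tops now [1, 2, 7, 8])
9 → new pile 5 (tops now [1, 2, 7, 8, 9])
Five piles.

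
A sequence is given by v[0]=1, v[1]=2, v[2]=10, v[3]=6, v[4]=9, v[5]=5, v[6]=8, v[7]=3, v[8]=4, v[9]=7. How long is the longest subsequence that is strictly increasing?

Track the smallest tail for each achievable length (strict):
1 → extends → [1]
2 → extends → [1, 2]
10 → extends → [1, 2, 10]
6 → replaces 10 → [1, 2, 6]
9 → extends → [1, 2, 6, 9]
5 → replaces 6 → [1, 2, 5, 9]
8 → replaces 9 → [1, 2, 5, 8]
3 → replaces 5 → [1, 2, 3, 8]
4 → replaces 8 → [1, 2, 3, 4]
7 → extends → [1, 2, 3, 4, 7]
Five tails, so the longest strictly increasing subsequence has length 5 (e.g. 1, 2, 3, 4, 7).

5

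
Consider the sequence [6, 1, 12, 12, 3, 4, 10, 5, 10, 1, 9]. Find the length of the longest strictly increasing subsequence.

5

Track the smallest tail for each achievable length (strict):
6 → extends → [6]
1 → replaces 6 → [1]
12 → extends → [1, 12]
12 → already a tail → [1, 12]
3 → replaces 12 → [1, 3]
4 → extends → [1, 3, 4]
10 → extends → [1, 3, 4, 10]
5 → replaces 10 → [1, 3, 4, 5]
10 → extends → [1, 3, 4, 5, 10]
1 → already a tail → [1, 3, 4, 5, 10]
9 → replaces 10 → [1, 3, 4, 5, 9]
Five tails, so the longest strictly increasing subsequence has length 5 (e.g. 1, 3, 4, 5, 10).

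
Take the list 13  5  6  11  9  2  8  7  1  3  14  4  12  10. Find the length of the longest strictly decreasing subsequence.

6

Negate each value so 'decreasing' becomes 'increasing', then run patience tails on the negated sequence:
-13 → extends → [-13]
-5 → extends → [-13, -5]
-6 → replaces -5 → [-13, -6]
-11 → replaces -6 → [-13, -11]
-9 → extends → [-13, -11, -9]
-2 → extends → [-13, -11, -9, -2]
-8 → replaces -2 → [-13, -11, -9, -8]
-7 → extends → [-13, -11, -9, -8, -7]
-1 → extends → [-13, -11, -9, -8, -7, -1]
-3 → replaces -1 → [-13, -11, -9, -8, -7, -3]
-14 → replaces -13 → [-14, -11, -9, -8, -7, -3]
-4 → replaces -3 → [-14, -11, -9, -8, -7, -4]
-12 → replaces -11 → [-14, -12, -9, -8, -7, -4]
-10 → replaces -9 → [-14, -12, -10, -8, -7, -4]
Six tails, so the longest strictly decreasing subsequence of the original has length 6.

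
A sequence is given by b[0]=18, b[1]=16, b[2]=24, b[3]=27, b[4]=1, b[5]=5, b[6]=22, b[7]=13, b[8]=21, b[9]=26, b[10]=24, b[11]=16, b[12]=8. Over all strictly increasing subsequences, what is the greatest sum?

Let S[i] be the best sum of a strictly increasing subsequence ending at i:
i:      0  1  2  3  4  5  6  7  8  9 10 11 12
b[i]:  18 16 24 27  1  5 22 13 21 26 24 16  8
S:     18 16 42 69  1  6 40 19 40 68 64 35 14
Maximum is 69 (e.g. 18 + 24 + 27).

69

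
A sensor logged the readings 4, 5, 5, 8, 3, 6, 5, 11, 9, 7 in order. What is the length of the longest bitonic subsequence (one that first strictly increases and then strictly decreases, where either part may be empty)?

6

inc[i] = longest strictly increasing subsequence ending at i; dec[i] = longest strictly decreasing subsequence starting at i:
i:      1  2  3  4  5  6  7  8  9 10
a[i]:   4  5  5  8  3  6  5 11  9  7
inc:    1  2  2  3  1  3  2  4  4  4
dec:    2  2  2  3  1  2  1  3  2  1
Best peak at i=8 (value 11): inc=4, dec=3, length 4+3−1 = 6.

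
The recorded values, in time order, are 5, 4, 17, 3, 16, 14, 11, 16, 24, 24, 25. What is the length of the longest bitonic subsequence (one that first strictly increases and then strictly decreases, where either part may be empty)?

5

inc[i] = longest strictly increasing subsequence ending at i; dec[i] = longest strictly decreasing subsequence starting at i:
i:      1  2  3  4  5  6  7  8  9 10 11
a[i]:   5  4 17  3 16 14 11 16 24 24 25
inc:    1  1  2  1  2  2  2  3  4  4  5
dec:    3  2  4  1  3  2  1  1  1  1  1
Best peak at i=3 (value 17): inc=2, dec=4, length 2+4−1 = 5.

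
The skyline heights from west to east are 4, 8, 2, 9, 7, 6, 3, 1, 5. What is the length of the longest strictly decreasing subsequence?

5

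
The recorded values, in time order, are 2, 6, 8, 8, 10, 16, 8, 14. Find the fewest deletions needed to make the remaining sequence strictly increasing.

Fewest deletions = n − (longest strictly increasing subsequence).
i:      1  2  3  4  5  6  7  8
a[i]:   2  6  8  8 10 16  8 14
dp:     1  2  3  3  4  5  3  5
max dp = 5, so deletions = 8 − 5 = 3.

3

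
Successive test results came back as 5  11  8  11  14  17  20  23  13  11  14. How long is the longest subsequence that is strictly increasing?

7

Track the smallest tail for each achievable length (strict):
5 → extends → [5]
11 → extends → [5, 11]
8 → replaces 11 → [5, 8]
11 → extends → [5, 8, 11]
14 → extends → [5, 8, 11, 14]
17 → extends → [5, 8, 11, 14, 17]
20 → extends → [5, 8, 11, 14, 17, 20]
23 → extends → [5, 8, 11, 14, 17, 20, 23]
13 → replaces 14 → [5, 8, 11, 13, 17, 20, 23]
11 → already a tail → [5, 8, 11, 13, 17, 20, 23]
14 → replaces 17 → [5, 8, 11, 13, 14, 20, 23]
Seven tails, so the longest strictly increasing subsequence has length 7 (e.g. 5, 8, 11, 14, 17, 20, 23).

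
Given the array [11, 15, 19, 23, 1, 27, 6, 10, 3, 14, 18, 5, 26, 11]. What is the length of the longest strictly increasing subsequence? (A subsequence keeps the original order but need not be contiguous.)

Let dp[i] be the length of the longest such subsequence ending at index i:
i:      1  2  3  4  5  6  7  8  9 10 11 12 13 14
a[i]:  11 15 19 23  1 27  6 10  3 14 18  5 26 11
dp:     1  2  3  4  1  5  2  3  2  4  5  3  6  4
Maximum dp value is 6.

6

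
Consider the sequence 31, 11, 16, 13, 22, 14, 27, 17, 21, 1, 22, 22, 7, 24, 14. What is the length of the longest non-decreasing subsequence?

8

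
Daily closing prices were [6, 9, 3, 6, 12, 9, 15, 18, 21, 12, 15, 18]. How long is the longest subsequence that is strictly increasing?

6

Track the smallest tail for each achievable length (strict):
6 → extends → [6]
9 → extends → [6, 9]
3 → replaces 6 → [3, 9]
6 → replaces 9 → [3, 6]
12 → extends → [3, 6, 12]
9 → replaces 12 → [3, 6, 9]
15 → extends → [3, 6, 9, 15]
18 → extends → [3, 6, 9, 15, 18]
21 → extends → [3, 6, 9, 15, 18, 21]
12 → replaces 15 → [3, 6, 9, 12, 18, 21]
15 → replaces 18 → [3, 6, 9, 12, 15, 21]
18 → replaces 21 → [3, 6, 9, 12, 15, 18]
Six tails, so the longest strictly increasing subsequence has length 6 (e.g. 6, 9, 12, 15, 18, 21).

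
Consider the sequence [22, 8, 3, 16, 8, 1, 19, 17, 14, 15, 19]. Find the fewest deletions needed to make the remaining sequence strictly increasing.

6

Fewest deletions = n − (longest strictly increasing subsequence).
i:      1  2  3  4  5  6  7  8  9 10 11
a[i]:  22  8  3 16  8  1 19 17 14 15 19
dp:     1  1  1  2  2  1  3  3  3  4  5
max dp = 5, so deletions = 11 − 5 = 6.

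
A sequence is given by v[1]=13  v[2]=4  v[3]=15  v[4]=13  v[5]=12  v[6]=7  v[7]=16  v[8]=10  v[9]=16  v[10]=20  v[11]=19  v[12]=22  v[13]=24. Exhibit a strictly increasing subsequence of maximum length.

Patience tails give the LIS length; then backtrack through the dp parents:
13 → extends → [13]
4 → replaces 13 → [4]
15 → extends → [4, 15]
13 → replaces 15 → [4, 13]
12 → replaces 13 → [4, 12]
7 → replaces 12 → [4, 7]
16 → extends → [4, 7, 16]
10 → replaces 16 → [4, 7, 10]
16 → extends → [4, 7, 10, 16]
20 → extends → [4, 7, 10, 16, 20]
19 → replaces 20 → [4, 7, 10, 16, 19]
22 → extends → [4, 7, 10, 16, 19, 22]
24 → extends → [4, 7, 10, 16, 19, 22, 24]
Length 7; one witness is 4, 7, 10, 16, 20, 22, 24.

4, 7, 10, 16, 20, 22, 24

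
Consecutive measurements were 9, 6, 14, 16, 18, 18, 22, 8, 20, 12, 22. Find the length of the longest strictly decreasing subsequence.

Let dp[i] be the longest strictly decreasing subsequence ending at i:
i:      1  2  3  4  5  6  7  8  9 10 11
a[i]:   9  6 14 16 18 18 22  8 20 12 22
dp:     1  2  1  1  1  1  1  2  2  3  1
Maximum is 3.

3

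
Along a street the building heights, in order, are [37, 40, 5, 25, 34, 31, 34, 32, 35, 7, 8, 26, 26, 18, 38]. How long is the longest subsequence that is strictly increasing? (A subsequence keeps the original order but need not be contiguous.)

Let dp[i] be the length of the longest such subsequence ending at index i:
i:      1  2  3  4  5  6  7  8  9 10 11 12 13 14 15
a[i]:  37 40  5 25 34 31 34 32 35  7  8 26 26 18 38
dp:     1  2  1  2  3  3  4  4  5  2  3  4  4  4  6
Maximum dp value is 6.

6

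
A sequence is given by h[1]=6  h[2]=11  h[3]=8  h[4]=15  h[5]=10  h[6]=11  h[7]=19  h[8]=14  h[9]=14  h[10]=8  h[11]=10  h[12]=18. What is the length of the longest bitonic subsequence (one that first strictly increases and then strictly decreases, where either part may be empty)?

inc[i] = longest strictly increasing subsequence ending at i; dec[i] = longest strictly decreasing subsequence starting at i:
i:      1  2  3  4  5  6  7  8  9 10 11 12
h[i]:   6 11  8 15 10 11 19 14 14  8 10 18
inc:    1  2  2  3  3  4  5  5  5  2  3  6
dec:    1  3  1  3  2  2  3  2  2  1  1  1
Best peak at i=7 (value 19): inc=5, dec=3, length 5+3−1 = 7.

7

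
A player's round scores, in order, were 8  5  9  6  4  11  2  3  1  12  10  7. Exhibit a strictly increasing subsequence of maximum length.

Patience tails give the LIS length; then backtrack through the dp parents:
8 → extends → [8]
5 → replaces 8 → [5]
9 → extends → [5, 9]
6 → replaces 9 → [5, 6]
4 → replaces 5 → [4, 6]
11 → extends → [4, 6, 11]
2 → replaces 4 → [2, 6, 11]
3 → replaces 6 → [2, 3, 11]
1 → replaces 2 → [1, 3, 11]
12 → extends → [1, 3, 11, 12]
10 → replaces 11 → [1, 3, 10, 12]
7 → replaces 10 → [1, 3, 7, 12]
Length 4; one witness is 8, 9, 11, 12.

8, 9, 11, 12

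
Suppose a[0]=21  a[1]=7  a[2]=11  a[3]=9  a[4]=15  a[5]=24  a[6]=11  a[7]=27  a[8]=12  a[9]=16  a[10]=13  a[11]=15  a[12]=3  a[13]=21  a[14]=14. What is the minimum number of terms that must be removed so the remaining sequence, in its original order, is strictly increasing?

Fewest deletions = n − (longest strictly increasing subsequence).
Patience tails:
21 → extends → [21]
7 → replaces 21 → [7]
11 → extends → [7, 11]
9 → replaces 11 → [7, 9]
15 → extends → [7, 9, 15]
24 → extends → [7, 9, 15, 24]
11 → replaces 15 → [7, 9, 11, 24]
27 → extends → [7, 9, 11, 24, 27]
12 → replaces 24 → [7, 9, 11, 12, 27]
16 → replaces 27 → [7, 9, 11, 12, 16]
13 → replaces 16 → [7, 9, 11, 12, 13]
15 → extends → [7, 9, 11, 12, 13, 15]
3 → replaces 7 → [3, 9, 11, 12, 13, 15]
21 → extends → [3, 9, 11, 12, 13, 15, 21]
14 → replaces 15 → [3, 9, 11, 12, 13, 14, 21]
Longest strictly increasing subsequence has length 7, so deletions = 15 − 7 = 8.

8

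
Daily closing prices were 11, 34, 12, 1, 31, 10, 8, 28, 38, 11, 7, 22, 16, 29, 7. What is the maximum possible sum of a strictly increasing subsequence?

Let S[i] be the best sum of a strictly increasing subsequence ending at i:
i:      1  2  3  4  5  6  7  8  9 10 11 12 13 14 15
a[i]:  11 34 12  1 31 10  8 28 38 11  7 22 16 29  7
S:     11 45 23  1 54 11  9 51 92 22  8 45 39 80  8
Maximum is 92 (e.g. 11 + 12 + 31 + 38).

92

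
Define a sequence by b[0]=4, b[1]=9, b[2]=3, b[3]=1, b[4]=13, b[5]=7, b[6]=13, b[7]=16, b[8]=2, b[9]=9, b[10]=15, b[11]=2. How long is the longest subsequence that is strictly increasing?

4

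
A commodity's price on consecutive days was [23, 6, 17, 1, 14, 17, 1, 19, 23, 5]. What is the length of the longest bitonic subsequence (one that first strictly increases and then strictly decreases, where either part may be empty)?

inc[i] = longest strictly increasing subsequence ending at i; dec[i] = longest strictly decreasing subsequence starting at i:
i:      1  2  3  4  5  6  7  8  9 10
a[i]:  23  6 17  1 14 17  1 19 23  5
inc:    1  1  2  1  2  3  1  4  5  2
dec:    4  2  3  1  2  2  1  2  2  1
Best peak at i=9 (value 23): inc=5, dec=2, length 5+2−1 = 6.

6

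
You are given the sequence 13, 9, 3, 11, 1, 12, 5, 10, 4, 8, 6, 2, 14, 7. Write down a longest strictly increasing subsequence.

9, 11, 12, 14

Patience tails give the LIS length; then backtrack through the dp parents:
13 → extends → [13]
9 → replaces 13 → [9]
3 → replaces 9 → [3]
11 → extends → [3, 11]
1 → replaces 3 → [1, 11]
12 → extends → [1, 11, 12]
5 → replaces 11 → [1, 5, 12]
10 → replaces 12 → [1, 5, 10]
4 → replaces 5 → [1, 4, 10]
8 → replaces 10 → [1, 4, 8]
6 → replaces 8 → [1, 4, 6]
2 → replaces 4 → [1, 2, 6]
14 → extends → [1, 2, 6, 14]
7 → replaces 14 → [1, 2, 6, 7]
Length 4; one witness is 9, 11, 12, 14.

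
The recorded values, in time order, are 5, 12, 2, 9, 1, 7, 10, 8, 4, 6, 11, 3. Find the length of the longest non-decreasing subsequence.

4

Track the smallest tail for each achievable length (allowing ties):
5 → extends → [5]
12 → extends → [5, 12]
2 → replaces 5 → [2, 12]
9 → replaces 12 → [2, 9]
1 → replaces 2 → [1, 9]
7 → replaces 9 → [1, 7]
10 → extends → [1, 7, 10]
8 → replaces 10 → [1, 7, 8]
4 → replaces 7 → [1, 4, 8]
6 → replaces 8 → [1, 4, 6]
11 → extends → [1, 4, 6, 11]
3 → replaces 4 → [1, 3, 6, 11]
Four tails, so the longest non-decreasing subsequence has length 4 (e.g. 5, 9, 10, 11).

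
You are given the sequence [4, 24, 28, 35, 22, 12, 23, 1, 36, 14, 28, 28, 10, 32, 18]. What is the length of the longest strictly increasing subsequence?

5

Let dp[i] be the length of the longest such subsequence ending at index i:
i:      1  2  3  4  5  6  7  8  9 10 11 12 13 14 15
a[i]:   4 24 28 35 22 12 23  1 36 14 28 28 10 32 18
dp:     1  2  3  4  2  2  3  1  5  3  4  4  2  5  4
Maximum dp value is 5.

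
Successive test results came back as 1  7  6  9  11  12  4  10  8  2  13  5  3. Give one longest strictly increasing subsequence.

Patience tails give the LIS length; then backtrack through the dp parents:
1 → extends → [1]
7 → extends → [1, 7]
6 → replaces 7 → [1, 6]
9 → extends → [1, 6, 9]
11 → extends → [1, 6, 9, 11]
12 → extends → [1, 6, 9, 11, 12]
4 → replaces 6 → [1, 4, 9, 11, 12]
10 → replaces 11 → [1, 4, 9, 10, 12]
8 → replaces 9 → [1, 4, 8, 10, 12]
2 → replaces 4 → [1, 2, 8, 10, 12]
13 → extends → [1, 2, 8, 10, 12, 13]
5 → replaces 8 → [1, 2, 5, 10, 12, 13]
3 → replaces 5 → [1, 2, 3, 10, 12, 13]
Length 6; one witness is 1, 7, 9, 11, 12, 13.

1, 7, 9, 11, 12, 13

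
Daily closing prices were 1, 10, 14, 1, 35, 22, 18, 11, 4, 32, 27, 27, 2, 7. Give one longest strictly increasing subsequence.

Patience tails give the LIS length; then backtrack through the dp parents:
1 → extends → [1]
10 → extends → [1, 10]
14 → extends → [1, 10, 14]
1 → already a tail → [1, 10, 14]
35 → extends → [1, 10, 14, 35]
22 → replaces 35 → [1, 10, 14, 22]
18 → replaces 22 → [1, 10, 14, 18]
11 → replaces 14 → [1, 10, 11, 18]
4 → replaces 10 → [1, 4, 11, 18]
32 → extends → [1, 4, 11, 18, 32]
27 → replaces 32 → [1, 4, 11, 18, 27]
27 → already a tail → [1, 4, 11, 18, 27]
2 → replaces 4 → [1, 2, 11, 18, 27]
7 → replaces 11 → [1, 2, 7, 18, 27]
Length 5; one witness is 1, 10, 14, 22, 32.

1, 10, 14, 22, 32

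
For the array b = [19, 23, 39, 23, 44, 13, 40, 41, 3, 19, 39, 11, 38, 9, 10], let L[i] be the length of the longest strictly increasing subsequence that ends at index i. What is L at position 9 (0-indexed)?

dp[i] = 1 + max{dp[j] : j<i, b[j]<b[i]} (or 1 if no such j):
i:      0  1  2  3  4  5  6  7  8  9 10 11 12 13 14
b[i]:  19 23 39 23 44 13 40 41  3 19 39 11 38  9 10
dp:     1  2  3  2  4  1  4  5  1  2  3  2  3  2  3
At index 9 the value is 2.

2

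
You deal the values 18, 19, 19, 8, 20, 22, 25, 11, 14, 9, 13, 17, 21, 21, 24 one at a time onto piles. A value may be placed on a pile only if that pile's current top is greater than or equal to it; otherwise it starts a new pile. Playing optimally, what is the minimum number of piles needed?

6

Place each on the leftmost legal pile:
18 → new pile 1 (tops now [18])
19 → new pile 2 (tops now [18, 19])
19 → pile 2 (tops now [18, 19])
8 → pile 1 (tops now [8, 19])
20 → new pile 3 (tops now [8, 19, 20])
22 → new pile 4 (tops now [8, 19, 20, 22])
25 → new pile 5 (tops now [8, 19, 20, 22, 25])
11 → pile 2 (tops now [8, 11, 20, 22, 25])
14 → pile 3 (tops now [8, 11, 14, 22, 25])
9 → pile 2 (tops now [8, 9, 14, 22, 25])
13 → pile 3 (tops now [8, 9, 13, 22, 25])
17 → pile 4 (tops now [8, 9, 13, 17, 25])
21 → pile 5 (tops now [8, 9, 13, 17, 21])
21 → pile 5 (tops now [8, 9, 13, 17, 21])
24 → new pile 6 (tops now [8, 9, 13, 17, 21, 24])
Six piles.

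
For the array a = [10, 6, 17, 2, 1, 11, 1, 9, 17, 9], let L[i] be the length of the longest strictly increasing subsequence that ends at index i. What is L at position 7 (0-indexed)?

dp[i] = 1 + max{dp[j] : j<i, a[j]<a[i]} (or 1 if no such j):
i:      0  1  2  3  4  5  6  7  8  9
a[i]:  10  6 17  2  1 11  1  9 17  9
dp:     1  1  2  1  1  2  1  2  3  2
At index 7 the value is 2.

2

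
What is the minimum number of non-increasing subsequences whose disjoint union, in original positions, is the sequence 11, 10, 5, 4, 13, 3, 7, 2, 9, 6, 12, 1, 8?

4

Place each on the leftmost legal pile:
11 → new pile 1 (tops now [11])
10 → pile 1 (tops now [10])
5 → pile 1 (tops now [5])
4 → pile 1 (tops now [4])
13 → new pile 2 (tops now [4, 13])
3 → pile 1 (tops now [3, 13])
7 → pile 2 (tops now [3, 7])
2 → pile 1 (tops now [2, 7])
9 → new pile 3 (tops now [2, 7, 9])
6 → pile 2 (tops now [2, 6, 9])
12 → new pile 4 (tops now [2, 6, 9, 12])
1 → pile 1 (tops now [1, 6, 9, 12])
8 → pile 3 (tops now [1, 6, 8, 12])
Four piles.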